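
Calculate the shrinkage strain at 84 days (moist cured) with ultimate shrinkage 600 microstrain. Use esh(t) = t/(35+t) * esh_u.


esh(84) = 84 / (35 + 84) * 600
= 84 / 119 * 600
= 423.5 microstrain

423.5


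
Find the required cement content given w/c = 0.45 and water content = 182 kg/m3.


Cement = water / (w/c)
= 182 / 0.45
= 404.4 kg/m3

404.4


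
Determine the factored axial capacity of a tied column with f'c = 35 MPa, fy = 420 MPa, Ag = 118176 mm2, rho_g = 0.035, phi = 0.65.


Ast = rho * Ag = 0.035 * 118176 = 4136.16 mm2
phi*Pn = 0.65 * 0.80 * (0.85 * 35 * (118176 - 4136.16) + 420 * 4136.16) / 1000
= 2667.53 kN

2667.53


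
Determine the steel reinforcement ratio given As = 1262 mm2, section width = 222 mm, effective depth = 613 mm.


rho = As / (b * d)
= 1262 / (222 * 613)
= 0.0093

0.0093


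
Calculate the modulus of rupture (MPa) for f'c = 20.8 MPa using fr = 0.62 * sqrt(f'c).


fr = 0.62 * sqrt(20.8)
= 2.828 MPa

2.828


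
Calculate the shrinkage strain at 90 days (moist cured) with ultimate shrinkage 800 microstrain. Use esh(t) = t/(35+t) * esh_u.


esh(90) = 90 / (35 + 90) * 800
= 90 / 125 * 800
= 576.0 microstrain

576.0


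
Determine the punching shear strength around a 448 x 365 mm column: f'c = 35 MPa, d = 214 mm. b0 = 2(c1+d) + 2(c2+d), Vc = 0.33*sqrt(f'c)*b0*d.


b0 = 2*(448 + 214) + 2*(365 + 214) = 2482 mm
Vc = 0.33 * sqrt(35) * 2482 * 214 / 1000
= 1036.96 kN

1036.96


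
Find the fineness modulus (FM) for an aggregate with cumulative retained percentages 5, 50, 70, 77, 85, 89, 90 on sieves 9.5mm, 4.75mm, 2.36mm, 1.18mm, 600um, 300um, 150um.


FM = sum(cumulative % retained) / 100
= 466 / 100
= 4.66

4.66


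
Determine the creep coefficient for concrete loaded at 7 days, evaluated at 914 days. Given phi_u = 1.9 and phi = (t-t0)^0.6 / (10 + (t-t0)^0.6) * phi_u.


dt = 914 - 7 = 907
phi = 907^0.6 / (10 + 907^0.6) * 1.9
= 1.627

1.627


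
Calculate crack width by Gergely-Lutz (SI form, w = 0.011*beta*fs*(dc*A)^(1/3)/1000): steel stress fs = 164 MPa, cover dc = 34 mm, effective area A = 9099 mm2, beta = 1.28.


w = 0.011 * beta * fs * (dc * A)^(1/3) / 1000
= 0.011 * 1.28 * 164 * (34 * 9099)^(1/3) / 1000
= 0.156 mm

0.156


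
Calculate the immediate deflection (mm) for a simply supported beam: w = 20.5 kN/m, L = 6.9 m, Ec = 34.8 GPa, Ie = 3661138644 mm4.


Convert: L = 6.9 m = 6900 mm, Ec = 34.8 GPa = 34800 MPa
delta = 5 * 20.5 * 6900^4 / (384 * 34800 * 3661138644)
= 4.75 mm

4.75


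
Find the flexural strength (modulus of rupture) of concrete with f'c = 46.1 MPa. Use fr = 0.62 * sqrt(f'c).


fr = 0.62 * sqrt(46.1)
= 4.21 MPa

4.21


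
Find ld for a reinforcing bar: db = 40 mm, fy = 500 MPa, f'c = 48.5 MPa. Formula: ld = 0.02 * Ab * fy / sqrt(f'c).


Ab = pi * 40^2 / 4 = 1256.637 mm2
ld = 0.02 * 1256.637 * 500 / sqrt(48.5)
= 1804.4 mm

1804.4


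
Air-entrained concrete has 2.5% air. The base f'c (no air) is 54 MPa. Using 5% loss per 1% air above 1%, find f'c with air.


Strength loss = (2.5 - 1) * 5 = 7.5%
f'c = 54 * (1 - 7.5/100)
= 49.95 MPa

49.95


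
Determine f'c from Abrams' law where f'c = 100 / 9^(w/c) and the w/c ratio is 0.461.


f'c = 100 / 9^0.461
= 100 / 2.754
= 36.32 MPa

36.32


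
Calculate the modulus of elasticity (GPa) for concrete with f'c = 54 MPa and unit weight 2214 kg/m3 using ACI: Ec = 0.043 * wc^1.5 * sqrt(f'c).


Ec = 0.043 * 2214^1.5 * sqrt(54) / 1000
= 32.92 GPa

32.92


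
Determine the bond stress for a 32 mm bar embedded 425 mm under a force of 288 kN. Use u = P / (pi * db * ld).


u = P / (pi * db * ld)
= 288 * 1000 / (pi * 32 * 425)
= 6.741 MPa

6.741


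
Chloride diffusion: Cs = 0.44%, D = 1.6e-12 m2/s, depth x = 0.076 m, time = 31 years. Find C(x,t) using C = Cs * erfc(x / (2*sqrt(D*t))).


t_seconds = 31 * 365.25 * 24 * 3600 = 978285600.0 s
arg = 0.076 / (2 * sqrt(1.6e-12 * 978285600.0))
= 0.9605
erfc(0.9605) = 0.1744
C = 0.44 * 0.1744 = 0.0767%

0.0767


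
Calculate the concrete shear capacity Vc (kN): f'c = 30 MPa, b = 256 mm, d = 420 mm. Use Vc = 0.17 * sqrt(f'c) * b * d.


Vc = 0.17 * sqrt(30) * 256 * 420 / 1000
= 100.11 kN

100.11


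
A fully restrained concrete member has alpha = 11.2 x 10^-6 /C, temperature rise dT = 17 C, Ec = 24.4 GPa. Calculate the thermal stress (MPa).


sigma = alpha * dT * Ec
= 11.2e-6 * 17 * 24.4 * 1000
= 4.646 MPa

4.646


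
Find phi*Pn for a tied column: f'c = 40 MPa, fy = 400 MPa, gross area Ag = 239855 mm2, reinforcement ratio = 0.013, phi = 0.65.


Ast = rho * Ag = 0.013 * 239855 = 3118.115 mm2
phi*Pn = 0.65 * 0.80 * (0.85 * 40 * (239855 - 3118.115) + 400 * 3118.115) / 1000
= 4834.08 kN

4834.08


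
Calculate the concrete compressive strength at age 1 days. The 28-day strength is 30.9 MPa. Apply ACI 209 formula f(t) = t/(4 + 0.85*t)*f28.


f(1) = 1 / (4 + 0.85 * 1) * 30.9
= 1 / 4.85 * 30.9
= 6.37 MPa

6.37


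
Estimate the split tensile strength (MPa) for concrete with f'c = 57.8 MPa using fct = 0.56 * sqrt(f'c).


fct = 0.56 * sqrt(57.8)
= 0.56 * 7.603
= 4.257 MPa

4.257


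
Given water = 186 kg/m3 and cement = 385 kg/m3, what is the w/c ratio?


w/c = water / cement
w/c = 186 / 385 = 0.483

0.483


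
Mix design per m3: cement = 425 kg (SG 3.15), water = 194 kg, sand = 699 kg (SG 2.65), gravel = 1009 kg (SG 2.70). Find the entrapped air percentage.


Vol cement = 425 / (3.15 * 1000) = 0.134921 m3
Vol water = 194 / 1000 = 0.194 m3
Vol sand = 699 / (2.65 * 1000) = 0.263774 m3
Vol gravel = 1009 / (2.70 * 1000) = 0.373704 m3
Total solid + water volume = 0.966398 m3
Air = (1 - 0.966398) * 100 = 3.36%

3.36


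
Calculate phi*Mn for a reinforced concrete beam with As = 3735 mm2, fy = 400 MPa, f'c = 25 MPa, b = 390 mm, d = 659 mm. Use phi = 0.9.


a = As * fy / (0.85 * f'c * b)
= 3735 * 400 / (0.85 * 25 * 390)
= 180.2715 mm
Mn = As * fy * (d - a/2) / 10^6
= 849.8832 kN-m
phi*Mn = 0.9 * 849.8832 = 764.89 kN-m

764.89


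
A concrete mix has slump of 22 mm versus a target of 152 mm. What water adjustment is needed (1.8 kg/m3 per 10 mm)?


Difference = 152 - 22 = 130 mm
Water adjustment = 130 * 1.8 / 10 = 23.4 kg/m3

23.4


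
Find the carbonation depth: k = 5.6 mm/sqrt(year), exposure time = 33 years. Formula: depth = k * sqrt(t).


depth = k * sqrt(t)
= 5.6 * sqrt(33)
= 32.17 mm

32.17


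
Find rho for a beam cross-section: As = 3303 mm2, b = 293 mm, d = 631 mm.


rho = As / (b * d)
= 3303 / (293 * 631)
= 0.0179

0.0179


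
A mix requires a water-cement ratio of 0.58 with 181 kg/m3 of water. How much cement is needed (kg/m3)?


Cement = water / (w/c)
= 181 / 0.58
= 312.1 kg/m3

312.1


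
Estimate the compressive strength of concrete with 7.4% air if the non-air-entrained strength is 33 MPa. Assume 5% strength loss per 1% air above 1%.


Strength loss = (7.4 - 1) * 5 = 32.0%
f'c = 33 * (1 - 32.0/100)
= 22.44 MPa

22.44


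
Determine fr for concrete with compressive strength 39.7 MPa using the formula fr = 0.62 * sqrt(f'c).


fr = 0.62 * sqrt(39.7)
= 3.906 MPa

3.906


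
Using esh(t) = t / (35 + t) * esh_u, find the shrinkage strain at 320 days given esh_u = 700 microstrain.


esh(320) = 320 / (35 + 320) * 700
= 320 / 355 * 700
= 631.0 microstrain

631.0


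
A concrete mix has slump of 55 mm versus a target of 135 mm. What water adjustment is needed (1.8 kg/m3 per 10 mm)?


Difference = 135 - 55 = 80 mm
Water adjustment = 80 * 1.8 / 10 = 14.4 kg/m3

14.4


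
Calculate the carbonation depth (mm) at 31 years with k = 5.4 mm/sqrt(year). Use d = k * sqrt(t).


depth = k * sqrt(t)
= 5.4 * sqrt(31)
= 30.07 mm

30.07


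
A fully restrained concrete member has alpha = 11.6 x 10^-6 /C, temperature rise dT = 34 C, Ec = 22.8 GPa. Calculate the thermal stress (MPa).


sigma = alpha * dT * Ec
= 11.6e-6 * 34 * 22.8 * 1000
= 8.992 MPa

8.992


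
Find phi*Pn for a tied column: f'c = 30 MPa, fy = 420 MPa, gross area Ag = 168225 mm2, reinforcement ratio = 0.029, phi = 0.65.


Ast = rho * Ag = 0.029 * 168225 = 4878.525 mm2
phi*Pn = 0.65 * 0.80 * (0.85 * 30 * (168225 - 4878.525) + 420 * 4878.525) / 1000
= 3231.44 kN

3231.44


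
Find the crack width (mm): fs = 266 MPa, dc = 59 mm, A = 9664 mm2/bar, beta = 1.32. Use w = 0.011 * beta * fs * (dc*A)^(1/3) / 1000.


w = 0.011 * beta * fs * (dc * A)^(1/3) / 1000
= 0.011 * 1.32 * 266 * (59 * 9664)^(1/3) / 1000
= 0.32 mm

0.32


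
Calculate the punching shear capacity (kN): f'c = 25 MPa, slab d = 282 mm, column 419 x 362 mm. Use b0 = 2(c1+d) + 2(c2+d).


b0 = 2*(419 + 282) + 2*(362 + 282) = 2690 mm
Vc = 0.33 * sqrt(25) * 2690 * 282 / 1000
= 1251.66 kN

1251.66


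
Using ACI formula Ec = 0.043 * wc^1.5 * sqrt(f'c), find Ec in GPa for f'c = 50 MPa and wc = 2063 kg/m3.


Ec = 0.043 * 2063^1.5 * sqrt(50) / 1000
= 28.49 GPa

28.49


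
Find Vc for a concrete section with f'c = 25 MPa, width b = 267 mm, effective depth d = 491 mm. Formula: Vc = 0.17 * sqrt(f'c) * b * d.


Vc = 0.17 * sqrt(25) * 267 * 491 / 1000
= 111.43 kN

111.43


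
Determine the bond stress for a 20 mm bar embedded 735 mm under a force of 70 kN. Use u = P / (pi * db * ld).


u = P / (pi * db * ld)
= 70 * 1000 / (pi * 20 * 735)
= 1.516 MPa

1.516


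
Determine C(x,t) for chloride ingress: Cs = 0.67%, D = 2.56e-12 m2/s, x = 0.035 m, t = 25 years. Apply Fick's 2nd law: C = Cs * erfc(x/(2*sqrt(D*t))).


t_seconds = 25 * 365.25 * 24 * 3600 = 788940000.0 s
arg = 0.035 / (2 * sqrt(2.56e-12 * 788940000.0))
= 0.3894
erfc(0.3894) = 0.5818
C = 0.67 * 0.5818 = 0.3898%

0.3898


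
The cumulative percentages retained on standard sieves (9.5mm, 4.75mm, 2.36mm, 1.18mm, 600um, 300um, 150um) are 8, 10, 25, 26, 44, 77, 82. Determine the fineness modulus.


FM = sum(cumulative % retained) / 100
= 272 / 100
= 2.72

2.72


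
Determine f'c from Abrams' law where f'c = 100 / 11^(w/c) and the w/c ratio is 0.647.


f'c = 100 / 11^0.647
= 100 / 4.718
= 21.19 MPa

21.19


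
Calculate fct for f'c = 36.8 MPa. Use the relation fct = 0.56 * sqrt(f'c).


fct = 0.56 * sqrt(36.8)
= 0.56 * 6.066
= 3.397 MPa

3.397


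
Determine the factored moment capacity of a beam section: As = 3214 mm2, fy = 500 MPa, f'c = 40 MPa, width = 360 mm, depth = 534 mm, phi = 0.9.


a = As * fy / (0.85 * f'c * b)
= 3214 * 500 / (0.85 * 40 * 360)
= 131.2908 mm
Mn = As * fy * (d - a/2) / 10^6
= 752.6458 kN-m
phi*Mn = 0.9 * 752.6458 = 677.38 kN-m

677.38


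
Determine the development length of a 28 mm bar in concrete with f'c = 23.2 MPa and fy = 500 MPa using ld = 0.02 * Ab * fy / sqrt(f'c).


Ab = pi * 28^2 / 4 = 615.752 mm2
ld = 0.02 * 615.752 * 500 / sqrt(23.2)
= 1278.4 mm

1278.4


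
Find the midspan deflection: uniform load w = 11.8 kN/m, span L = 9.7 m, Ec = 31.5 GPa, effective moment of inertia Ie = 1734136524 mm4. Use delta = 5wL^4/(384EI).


Convert: L = 9.7 m = 9700 mm, Ec = 31.5 GPa = 31500 MPa
delta = 5 * 11.8 * 9700^4 / (384 * 31500 * 1734136524)
= 24.9 mm

24.9


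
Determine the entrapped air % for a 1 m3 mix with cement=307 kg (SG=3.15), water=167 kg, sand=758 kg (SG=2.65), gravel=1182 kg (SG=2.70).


Vol cement = 307 / (3.15 * 1000) = 0.09746 m3
Vol water = 167 / 1000 = 0.167 m3
Vol sand = 758 / (2.65 * 1000) = 0.286038 m3
Vol gravel = 1182 / (2.70 * 1000) = 0.437778 m3
Total solid + water volume = 0.988276 m3
Air = (1 - 0.988276) * 100 = 1.17%

1.17


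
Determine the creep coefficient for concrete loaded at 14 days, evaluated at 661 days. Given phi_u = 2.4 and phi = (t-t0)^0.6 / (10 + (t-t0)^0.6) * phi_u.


dt = 661 - 14 = 647
phi = 647^0.6 / (10 + 647^0.6) * 2.4
= 1.99

1.99


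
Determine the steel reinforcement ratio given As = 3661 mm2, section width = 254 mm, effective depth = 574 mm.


rho = As / (b * d)
= 3661 / (254 * 574)
= 0.0251

0.0251


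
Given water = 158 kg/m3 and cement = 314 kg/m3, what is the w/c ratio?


w/c = water / cement
w/c = 158 / 314 = 0.503

0.503


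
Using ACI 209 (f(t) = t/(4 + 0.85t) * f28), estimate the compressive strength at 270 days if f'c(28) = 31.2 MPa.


f(270) = 270 / (4 + 0.85 * 270) * 31.2
= 270 / 233.5 * 31.2
= 36.08 MPa

36.08


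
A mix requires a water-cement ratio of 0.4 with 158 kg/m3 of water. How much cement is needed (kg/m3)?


Cement = water / (w/c)
= 158 / 0.4
= 395.0 kg/m3

395.0


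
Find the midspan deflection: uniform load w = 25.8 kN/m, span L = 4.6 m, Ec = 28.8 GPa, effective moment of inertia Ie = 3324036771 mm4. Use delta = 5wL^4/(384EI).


Convert: L = 4.6 m = 4600 mm, Ec = 28.8 GPa = 28800 MPa
delta = 5 * 25.8 * 4600^4 / (384 * 28800 * 3324036771)
= 1.57 mm

1.57


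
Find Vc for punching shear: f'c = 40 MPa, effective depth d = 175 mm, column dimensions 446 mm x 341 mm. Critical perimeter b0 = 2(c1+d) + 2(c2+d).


b0 = 2*(446 + 175) + 2*(341 + 175) = 2274 mm
Vc = 0.33 * sqrt(40) * 2274 * 175 / 1000
= 830.56 kN

830.56


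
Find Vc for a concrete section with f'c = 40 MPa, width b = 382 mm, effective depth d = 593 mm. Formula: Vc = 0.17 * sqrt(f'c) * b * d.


Vc = 0.17 * sqrt(40) * 382 * 593 / 1000
= 243.55 kN

243.55


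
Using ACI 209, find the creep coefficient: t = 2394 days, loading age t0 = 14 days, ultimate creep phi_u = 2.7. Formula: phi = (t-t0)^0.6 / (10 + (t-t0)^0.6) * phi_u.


dt = 2394 - 14 = 2380
phi = 2380^0.6 / (10 + 2380^0.6) * 2.7
= 2.468

2.468


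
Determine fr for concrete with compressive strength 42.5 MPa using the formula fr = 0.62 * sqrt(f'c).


fr = 0.62 * sqrt(42.5)
= 4.042 MPa

4.042


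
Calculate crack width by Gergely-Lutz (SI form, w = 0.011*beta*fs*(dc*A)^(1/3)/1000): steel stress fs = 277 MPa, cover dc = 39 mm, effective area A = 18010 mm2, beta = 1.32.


w = 0.011 * beta * fs * (dc * A)^(1/3) / 1000
= 0.011 * 1.32 * 277 * (39 * 18010)^(1/3) / 1000
= 0.358 mm

0.358


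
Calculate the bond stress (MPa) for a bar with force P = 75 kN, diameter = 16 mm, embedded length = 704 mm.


u = P / (pi * db * ld)
= 75 * 1000 / (pi * 16 * 704)
= 2.119 MPa

2.119


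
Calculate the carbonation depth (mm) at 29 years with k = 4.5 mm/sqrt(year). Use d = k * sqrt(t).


depth = k * sqrt(t)
= 4.5 * sqrt(29)
= 24.23 mm

24.23


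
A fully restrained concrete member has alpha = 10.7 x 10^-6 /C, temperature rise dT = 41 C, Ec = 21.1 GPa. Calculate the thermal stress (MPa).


sigma = alpha * dT * Ec
= 10.7e-6 * 41 * 21.1 * 1000
= 9.257 MPa

9.257


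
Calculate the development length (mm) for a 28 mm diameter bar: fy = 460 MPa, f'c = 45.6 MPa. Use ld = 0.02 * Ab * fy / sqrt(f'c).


Ab = pi * 28^2 / 4 = 615.752 mm2
ld = 0.02 * 615.752 * 460 / sqrt(45.6)
= 838.9 mm

838.9


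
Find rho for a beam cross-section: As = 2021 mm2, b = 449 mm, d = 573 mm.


rho = As / (b * d)
= 2021 / (449 * 573)
= 0.0079

0.0079


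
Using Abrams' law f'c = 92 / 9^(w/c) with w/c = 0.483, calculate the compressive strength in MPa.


f'c = 92 / 9^0.483
= 92 / 2.89
= 31.83 MPa

31.83


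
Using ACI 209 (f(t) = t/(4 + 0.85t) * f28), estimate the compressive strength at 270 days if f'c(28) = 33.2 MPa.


f(270) = 270 / (4 + 0.85 * 270) * 33.2
= 270 / 233.5 * 33.2
= 38.39 MPa

38.39


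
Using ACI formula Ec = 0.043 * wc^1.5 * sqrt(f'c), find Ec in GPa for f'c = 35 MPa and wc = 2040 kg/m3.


Ec = 0.043 * 2040^1.5 * sqrt(35) / 1000
= 23.44 GPa

23.44


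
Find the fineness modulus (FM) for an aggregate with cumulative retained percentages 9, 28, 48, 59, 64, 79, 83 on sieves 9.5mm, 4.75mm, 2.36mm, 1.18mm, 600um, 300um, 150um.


FM = sum(cumulative % retained) / 100
= 370 / 100
= 3.7

3.7


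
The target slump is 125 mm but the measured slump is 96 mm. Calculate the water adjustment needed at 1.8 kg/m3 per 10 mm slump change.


Difference = 125 - 96 = 29 mm
Water adjustment = 29 * 1.8 / 10 = 5.2 kg/m3

5.2


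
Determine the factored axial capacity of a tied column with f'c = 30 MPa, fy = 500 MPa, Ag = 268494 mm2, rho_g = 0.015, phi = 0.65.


Ast = rho * Ag = 0.015 * 268494 = 4027.41 mm2
phi*Pn = 0.65 * 0.80 * (0.85 * 30 * (268494 - 4027.41) + 500 * 4027.41) / 1000
= 4553.95 kN

4553.95


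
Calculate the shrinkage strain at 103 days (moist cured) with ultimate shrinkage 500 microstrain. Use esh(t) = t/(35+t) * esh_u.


esh(103) = 103 / (35 + 103) * 500
= 103 / 138 * 500
= 373.2 microstrain

373.2


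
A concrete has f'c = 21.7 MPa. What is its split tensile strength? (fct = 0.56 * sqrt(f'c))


fct = 0.56 * sqrt(21.7)
= 0.56 * 4.658
= 2.609 MPa

2.609


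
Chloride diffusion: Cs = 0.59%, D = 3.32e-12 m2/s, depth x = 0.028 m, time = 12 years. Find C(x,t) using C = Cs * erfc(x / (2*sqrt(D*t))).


t_seconds = 12 * 365.25 * 24 * 3600 = 378691200.0 s
arg = 0.028 / (2 * sqrt(3.32e-12 * 378691200.0))
= 0.3948
erfc(0.3948) = 0.5766
C = 0.59 * 0.5766 = 0.3402%

0.3402


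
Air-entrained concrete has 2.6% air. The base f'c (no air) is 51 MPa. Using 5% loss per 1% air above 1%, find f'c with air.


Strength loss = (2.6 - 1) * 5 = 8.0%
f'c = 51 * (1 - 8.0/100)
= 46.92 MPa

46.92


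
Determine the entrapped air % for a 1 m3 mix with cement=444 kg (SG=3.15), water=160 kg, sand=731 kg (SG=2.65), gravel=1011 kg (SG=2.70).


Vol cement = 444 / (3.15 * 1000) = 0.140952 m3
Vol water = 160 / 1000 = 0.16 m3
Vol sand = 731 / (2.65 * 1000) = 0.275849 m3
Vol gravel = 1011 / (2.70 * 1000) = 0.374444 m3
Total solid + water volume = 0.951246 m3
Air = (1 - 0.951246) * 100 = 4.88%

4.88


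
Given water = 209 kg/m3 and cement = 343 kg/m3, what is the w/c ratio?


w/c = water / cement
w/c = 209 / 343 = 0.609

0.609


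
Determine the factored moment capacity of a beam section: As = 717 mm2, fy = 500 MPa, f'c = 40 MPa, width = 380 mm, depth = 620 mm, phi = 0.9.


a = As * fy / (0.85 * f'c * b)
= 717 * 500 / (0.85 * 40 * 380)
= 27.7477 mm
Mn = As * fy * (d - a/2) / 10^6
= 217.2962 kN-m
phi*Mn = 0.9 * 217.2962 = 195.57 kN-m

195.57


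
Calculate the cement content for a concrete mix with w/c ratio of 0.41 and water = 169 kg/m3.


Cement = water / (w/c)
= 169 / 0.41
= 412.2 kg/m3

412.2


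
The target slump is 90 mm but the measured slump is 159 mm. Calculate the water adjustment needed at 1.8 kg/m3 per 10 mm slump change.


Difference = 90 - 159 = -69 mm
Water adjustment = -69 * 1.8 / 10 = -12.4 kg/m3

-12.4


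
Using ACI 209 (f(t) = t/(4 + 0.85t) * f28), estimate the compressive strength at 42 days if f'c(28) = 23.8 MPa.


f(42) = 42 / (4 + 0.85 * 42) * 23.8
= 42 / 39.7 * 23.8
= 25.18 MPa

25.18


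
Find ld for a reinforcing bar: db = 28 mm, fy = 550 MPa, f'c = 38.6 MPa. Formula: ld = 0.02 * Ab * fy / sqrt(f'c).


Ab = pi * 28^2 / 4 = 615.752 mm2
ld = 0.02 * 615.752 * 550 / sqrt(38.6)
= 1090.2 mm

1090.2


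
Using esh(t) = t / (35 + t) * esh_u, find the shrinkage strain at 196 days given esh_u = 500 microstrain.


esh(196) = 196 / (35 + 196) * 500
= 196 / 231 * 500
= 424.2 microstrain

424.2


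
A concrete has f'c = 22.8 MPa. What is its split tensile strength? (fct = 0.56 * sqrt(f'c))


fct = 0.56 * sqrt(22.8)
= 0.56 * 4.775
= 2.674 MPa

2.674


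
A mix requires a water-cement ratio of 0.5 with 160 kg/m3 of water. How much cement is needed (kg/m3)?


Cement = water / (w/c)
= 160 / 0.5
= 320.0 kg/m3

320.0


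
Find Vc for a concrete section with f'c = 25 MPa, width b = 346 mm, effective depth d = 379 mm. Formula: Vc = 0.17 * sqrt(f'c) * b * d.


Vc = 0.17 * sqrt(25) * 346 * 379 / 1000
= 111.46 kN

111.46


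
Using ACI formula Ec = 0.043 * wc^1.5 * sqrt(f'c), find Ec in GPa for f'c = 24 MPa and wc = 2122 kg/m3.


Ec = 0.043 * 2122^1.5 * sqrt(24) / 1000
= 20.59 GPa

20.59


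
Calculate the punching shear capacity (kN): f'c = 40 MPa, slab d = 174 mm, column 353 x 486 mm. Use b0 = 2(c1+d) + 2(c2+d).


b0 = 2*(353 + 174) + 2*(486 + 174) = 2374 mm
Vc = 0.33 * sqrt(40) * 2374 * 174 / 1000
= 862.13 kN

862.13


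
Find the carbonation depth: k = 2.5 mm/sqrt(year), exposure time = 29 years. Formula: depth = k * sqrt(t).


depth = k * sqrt(t)
= 2.5 * sqrt(29)
= 13.46 mm

13.46


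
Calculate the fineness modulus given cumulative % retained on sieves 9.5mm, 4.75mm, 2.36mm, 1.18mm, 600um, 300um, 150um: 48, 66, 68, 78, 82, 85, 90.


FM = sum(cumulative % retained) / 100
= 517 / 100
= 5.17

5.17


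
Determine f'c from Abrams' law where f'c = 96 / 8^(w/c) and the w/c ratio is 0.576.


f'c = 96 / 8^0.576
= 96 / 3.313
= 28.98 MPa

28.98


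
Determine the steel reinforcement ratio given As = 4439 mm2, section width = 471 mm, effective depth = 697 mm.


rho = As / (b * d)
= 4439 / (471 * 697)
= 0.0135

0.0135


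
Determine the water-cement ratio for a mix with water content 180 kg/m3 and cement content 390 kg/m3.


w/c = water / cement
w/c = 180 / 390 = 0.462

0.462


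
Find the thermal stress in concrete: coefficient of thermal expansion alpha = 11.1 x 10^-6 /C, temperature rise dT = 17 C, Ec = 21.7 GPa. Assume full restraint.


sigma = alpha * dT * Ec
= 11.1e-6 * 17 * 21.7 * 1000
= 4.095 MPa

4.095


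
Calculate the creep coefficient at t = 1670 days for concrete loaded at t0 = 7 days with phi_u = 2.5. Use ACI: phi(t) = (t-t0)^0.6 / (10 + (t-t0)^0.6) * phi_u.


dt = 1670 - 7 = 1663
phi = 1663^0.6 / (10 + 1663^0.6) * 2.5
= 2.239

2.239


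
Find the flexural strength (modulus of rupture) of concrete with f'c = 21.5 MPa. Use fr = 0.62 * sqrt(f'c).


fr = 0.62 * sqrt(21.5)
= 2.875 MPa

2.875


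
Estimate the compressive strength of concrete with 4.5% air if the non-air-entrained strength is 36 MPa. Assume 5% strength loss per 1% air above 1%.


Strength loss = (4.5 - 1) * 5 = 17.5%
f'c = 36 * (1 - 17.5/100)
= 29.7 MPa

29.7


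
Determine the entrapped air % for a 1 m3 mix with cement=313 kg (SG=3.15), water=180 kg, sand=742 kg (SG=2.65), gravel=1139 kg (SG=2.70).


Vol cement = 313 / (3.15 * 1000) = 0.099365 m3
Vol water = 180 / 1000 = 0.18 m3
Vol sand = 742 / (2.65 * 1000) = 0.28 m3
Vol gravel = 1139 / (2.70 * 1000) = 0.421852 m3
Total solid + water volume = 0.981217 m3
Air = (1 - 0.981217) * 100 = 1.88%

1.88


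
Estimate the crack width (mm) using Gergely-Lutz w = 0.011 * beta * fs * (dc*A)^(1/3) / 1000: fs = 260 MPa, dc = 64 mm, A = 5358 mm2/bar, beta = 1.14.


w = 0.011 * beta * fs * (dc * A)^(1/3) / 1000
= 0.011 * 1.14 * 260 * (64 * 5358)^(1/3) / 1000
= 0.228 mm

0.228


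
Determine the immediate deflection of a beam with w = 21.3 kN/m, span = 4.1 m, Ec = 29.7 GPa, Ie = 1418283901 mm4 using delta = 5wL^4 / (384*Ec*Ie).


Convert: L = 4.1 m = 4100 mm, Ec = 29.7 GPa = 29700 MPa
delta = 5 * 21.3 * 4100^4 / (384 * 29700 * 1418283901)
= 1.86 mm

1.86


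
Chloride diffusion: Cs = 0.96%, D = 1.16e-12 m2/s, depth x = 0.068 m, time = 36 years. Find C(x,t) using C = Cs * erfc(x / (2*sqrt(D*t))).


t_seconds = 36 * 365.25 * 24 * 3600 = 1136073600.0 s
arg = 0.068 / (2 * sqrt(1.16e-12 * 1136073600.0))
= 0.9366
erfc(0.9366) = 0.1853
C = 0.96 * 0.1853 = 0.1779%

0.1779


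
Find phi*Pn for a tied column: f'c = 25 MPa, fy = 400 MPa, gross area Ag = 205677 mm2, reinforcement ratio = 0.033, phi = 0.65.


Ast = rho * Ag = 0.033 * 205677 = 6787.341 mm2
phi*Pn = 0.65 * 0.80 * (0.85 * 25 * (205677 - 6787.341) + 400 * 6787.341) / 1000
= 3609.5 kN

3609.5


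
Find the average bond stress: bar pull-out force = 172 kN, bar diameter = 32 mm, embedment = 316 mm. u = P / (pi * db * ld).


u = P / (pi * db * ld)
= 172 * 1000 / (pi * 32 * 316)
= 5.414 MPa

5.414


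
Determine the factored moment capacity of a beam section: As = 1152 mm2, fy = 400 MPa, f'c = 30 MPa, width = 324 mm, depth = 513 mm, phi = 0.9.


a = As * fy / (0.85 * f'c * b)
= 1152 * 400 / (0.85 * 30 * 324)
= 55.7734 mm
Mn = As * fy * (d - a/2) / 10^6
= 223.5402 kN-m
phi*Mn = 0.9 * 223.5402 = 201.19 kN-m

201.19


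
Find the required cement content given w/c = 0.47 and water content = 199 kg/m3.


Cement = water / (w/c)
= 199 / 0.47
= 423.4 kg/m3

423.4


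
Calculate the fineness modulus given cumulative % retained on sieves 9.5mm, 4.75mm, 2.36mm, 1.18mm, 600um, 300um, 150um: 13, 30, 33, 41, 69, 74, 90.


FM = sum(cumulative % retained) / 100
= 350 / 100
= 3.5

3.5


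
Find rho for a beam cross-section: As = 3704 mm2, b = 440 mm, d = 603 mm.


rho = As / (b * d)
= 3704 / (440 * 603)
= 0.014

0.014


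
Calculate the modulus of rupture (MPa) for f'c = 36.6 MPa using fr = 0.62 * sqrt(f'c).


fr = 0.62 * sqrt(36.6)
= 3.751 MPa

3.751


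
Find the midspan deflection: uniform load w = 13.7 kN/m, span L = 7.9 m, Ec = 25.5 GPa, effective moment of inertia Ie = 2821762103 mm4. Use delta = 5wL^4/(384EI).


Convert: L = 7.9 m = 7900 mm, Ec = 25.5 GPa = 25500 MPa
delta = 5 * 13.7 * 7900^4 / (384 * 25500 * 2821762103)
= 9.66 mm

9.66


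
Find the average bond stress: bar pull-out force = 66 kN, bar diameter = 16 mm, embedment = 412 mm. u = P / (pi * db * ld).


u = P / (pi * db * ld)
= 66 * 1000 / (pi * 16 * 412)
= 3.187 MPa

3.187


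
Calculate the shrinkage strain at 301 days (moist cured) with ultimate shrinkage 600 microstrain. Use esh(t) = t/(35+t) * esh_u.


esh(301) = 301 / (35 + 301) * 600
= 301 / 336 * 600
= 537.5 microstrain

537.5


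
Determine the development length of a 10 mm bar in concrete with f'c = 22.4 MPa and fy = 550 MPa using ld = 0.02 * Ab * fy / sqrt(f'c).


Ab = pi * 10^2 / 4 = 78.54 mm2
ld = 0.02 * 78.54 * 550 / sqrt(22.4)
= 182.5 mm

182.5


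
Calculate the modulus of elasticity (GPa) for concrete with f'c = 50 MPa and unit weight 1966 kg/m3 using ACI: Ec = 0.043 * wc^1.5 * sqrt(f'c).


Ec = 0.043 * 1966^1.5 * sqrt(50) / 1000
= 26.51 GPa

26.51


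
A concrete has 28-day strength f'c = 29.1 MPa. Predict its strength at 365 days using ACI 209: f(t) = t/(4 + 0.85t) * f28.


f(365) = 365 / (4 + 0.85 * 365) * 29.1
= 365 / 314.25 * 29.1
= 33.8 MPa

33.8


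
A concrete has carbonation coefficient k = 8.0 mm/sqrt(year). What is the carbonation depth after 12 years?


depth = k * sqrt(t)
= 8.0 * sqrt(12)
= 27.71 mm

27.71


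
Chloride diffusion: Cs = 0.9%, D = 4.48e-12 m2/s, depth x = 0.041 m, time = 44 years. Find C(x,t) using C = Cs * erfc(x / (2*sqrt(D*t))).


t_seconds = 44 * 365.25 * 24 * 3600 = 1388534400.0 s
arg = 0.041 / (2 * sqrt(4.48e-12 * 1388534400.0))
= 0.2599
erfc(0.2599) = 0.7132
C = 0.9 * 0.7132 = 0.6419%

0.6419


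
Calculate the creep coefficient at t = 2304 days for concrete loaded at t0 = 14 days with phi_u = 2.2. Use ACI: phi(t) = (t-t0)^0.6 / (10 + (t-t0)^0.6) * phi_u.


dt = 2304 - 14 = 2290
phi = 2290^0.6 / (10 + 2290^0.6) * 2.2
= 2.007

2.007


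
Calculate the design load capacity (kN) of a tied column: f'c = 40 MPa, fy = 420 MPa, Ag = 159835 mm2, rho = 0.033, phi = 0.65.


Ast = rho * Ag = 0.033 * 159835 = 5274.555 mm2
phi*Pn = 0.65 * 0.80 * (0.85 * 40 * (159835 - 5274.555) + 420 * 5274.555) / 1000
= 3884.59 kN

3884.59


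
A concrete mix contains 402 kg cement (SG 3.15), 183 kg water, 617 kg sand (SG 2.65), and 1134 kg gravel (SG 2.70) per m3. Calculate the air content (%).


Vol cement = 402 / (3.15 * 1000) = 0.127619 m3
Vol water = 183 / 1000 = 0.183 m3
Vol sand = 617 / (2.65 * 1000) = 0.23283 m3
Vol gravel = 1134 / (2.70 * 1000) = 0.42 m3
Total solid + water volume = 0.963449 m3
Air = (1 - 0.963449) * 100 = 3.66%

3.66


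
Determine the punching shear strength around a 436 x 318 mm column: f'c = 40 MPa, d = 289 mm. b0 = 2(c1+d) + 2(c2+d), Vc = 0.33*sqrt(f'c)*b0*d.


b0 = 2*(436 + 289) + 2*(318 + 289) = 2664 mm
Vc = 0.33 * sqrt(40) * 2664 * 289 / 1000
= 1606.85 kN

1606.85


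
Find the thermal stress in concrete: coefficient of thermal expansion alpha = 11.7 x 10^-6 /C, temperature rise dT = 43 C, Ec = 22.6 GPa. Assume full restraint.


sigma = alpha * dT * Ec
= 11.7e-6 * 43 * 22.6 * 1000
= 11.37 MPa

11.37


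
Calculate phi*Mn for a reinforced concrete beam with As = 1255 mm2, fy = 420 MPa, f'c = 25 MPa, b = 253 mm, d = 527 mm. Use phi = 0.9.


a = As * fy / (0.85 * f'c * b)
= 1255 * 420 / (0.85 * 25 * 253)
= 98.0423 mm
Mn = As * fy * (d - a/2) / 10^6
= 251.9426 kN-m
phi*Mn = 0.9 * 251.9426 = 226.75 kN-m

226.75


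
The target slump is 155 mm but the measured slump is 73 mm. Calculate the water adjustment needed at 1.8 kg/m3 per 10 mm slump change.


Difference = 155 - 73 = 82 mm
Water adjustment = 82 * 1.8 / 10 = 14.8 kg/m3

14.8


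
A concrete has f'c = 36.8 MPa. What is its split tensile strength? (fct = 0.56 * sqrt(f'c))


fct = 0.56 * sqrt(36.8)
= 0.56 * 6.066
= 3.397 MPa

3.397


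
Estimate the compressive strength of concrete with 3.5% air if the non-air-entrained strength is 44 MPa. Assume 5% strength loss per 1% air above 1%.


Strength loss = (3.5 - 1) * 5 = 12.5%
f'c = 44 * (1 - 12.5/100)
= 38.5 MPa

38.5


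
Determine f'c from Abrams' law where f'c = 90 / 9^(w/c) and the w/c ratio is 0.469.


f'c = 90 / 9^0.469
= 90 / 2.802
= 32.11 MPa

32.11


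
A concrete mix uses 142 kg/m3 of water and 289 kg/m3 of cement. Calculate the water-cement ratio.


w/c = water / cement
w/c = 142 / 289 = 0.491

0.491


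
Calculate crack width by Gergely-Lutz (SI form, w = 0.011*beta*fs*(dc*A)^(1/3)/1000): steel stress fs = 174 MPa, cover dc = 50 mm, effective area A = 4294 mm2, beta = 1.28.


w = 0.011 * beta * fs * (dc * A)^(1/3) / 1000
= 0.011 * 1.28 * 174 * (50 * 4294)^(1/3) / 1000
= 0.147 mm

0.147


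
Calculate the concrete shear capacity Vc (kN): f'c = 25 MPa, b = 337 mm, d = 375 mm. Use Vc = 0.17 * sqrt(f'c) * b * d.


Vc = 0.17 * sqrt(25) * 337 * 375 / 1000
= 107.42 kN

107.42


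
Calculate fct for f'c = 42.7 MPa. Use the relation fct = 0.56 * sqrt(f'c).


fct = 0.56 * sqrt(42.7)
= 0.56 * 6.535
= 3.659 MPa

3.659


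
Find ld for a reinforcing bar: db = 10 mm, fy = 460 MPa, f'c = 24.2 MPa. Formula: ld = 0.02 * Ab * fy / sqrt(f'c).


Ab = pi * 10^2 / 4 = 78.54 mm2
ld = 0.02 * 78.54 * 460 / sqrt(24.2)
= 146.9 mm

146.9


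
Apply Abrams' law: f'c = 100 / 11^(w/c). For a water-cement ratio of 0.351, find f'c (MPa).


f'c = 100 / 11^0.351
= 100 / 2.32
= 43.1 MPa

43.1


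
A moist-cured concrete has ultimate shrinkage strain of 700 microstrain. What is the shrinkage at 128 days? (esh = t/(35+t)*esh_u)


esh(128) = 128 / (35 + 128) * 700
= 128 / 163 * 700
= 549.7 microstrain

549.7


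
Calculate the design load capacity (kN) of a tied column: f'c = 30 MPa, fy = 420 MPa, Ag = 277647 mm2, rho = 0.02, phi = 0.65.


Ast = rho * Ag = 0.02 * 277647 = 5552.94 mm2
phi*Pn = 0.65 * 0.80 * (0.85 * 30 * (277647 - 5552.94) + 420 * 5552.94) / 1000
= 4820.73 kN

4820.73


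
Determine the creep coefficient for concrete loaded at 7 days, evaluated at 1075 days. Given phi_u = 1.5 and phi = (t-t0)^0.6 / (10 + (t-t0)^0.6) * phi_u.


dt = 1075 - 7 = 1068
phi = 1068^0.6 / (10 + 1068^0.6) * 1.5
= 1.302

1.302


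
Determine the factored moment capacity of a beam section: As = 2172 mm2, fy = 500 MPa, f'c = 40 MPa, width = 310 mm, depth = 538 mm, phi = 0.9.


a = As * fy / (0.85 * f'c * b)
= 2172 * 500 / (0.85 * 40 * 310)
= 103.0361 mm
Mn = As * fy * (d - a/2) / 10^6
= 528.3194 kN-m
phi*Mn = 0.9 * 528.3194 = 475.49 kN-m

475.49


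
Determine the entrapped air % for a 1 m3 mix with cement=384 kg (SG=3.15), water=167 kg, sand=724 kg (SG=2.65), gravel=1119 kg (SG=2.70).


Vol cement = 384 / (3.15 * 1000) = 0.121905 m3
Vol water = 167 / 1000 = 0.167 m3
Vol sand = 724 / (2.65 * 1000) = 0.273208 m3
Vol gravel = 1119 / (2.70 * 1000) = 0.414444 m3
Total solid + water volume = 0.976557 m3
Air = (1 - 0.976557) * 100 = 2.34%

2.34


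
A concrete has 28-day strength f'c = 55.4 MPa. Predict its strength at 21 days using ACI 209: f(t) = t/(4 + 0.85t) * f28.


f(21) = 21 / (4 + 0.85 * 21) * 55.4
= 21 / 21.85 * 55.4
= 53.24 MPa

53.24


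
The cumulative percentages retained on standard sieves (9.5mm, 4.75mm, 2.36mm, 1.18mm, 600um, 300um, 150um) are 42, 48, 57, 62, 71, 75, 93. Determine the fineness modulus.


FM = sum(cumulative % retained) / 100
= 448 / 100
= 4.48

4.48


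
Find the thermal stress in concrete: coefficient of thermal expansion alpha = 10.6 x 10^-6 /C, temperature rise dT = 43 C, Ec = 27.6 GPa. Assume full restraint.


sigma = alpha * dT * Ec
= 10.6e-6 * 43 * 27.6 * 1000
= 12.58 MPa

12.58


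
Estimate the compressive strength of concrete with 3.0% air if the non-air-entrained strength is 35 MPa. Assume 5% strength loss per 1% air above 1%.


Strength loss = (3.0 - 1) * 5 = 10.0%
f'c = 35 * (1 - 10.0/100)
= 31.5 MPa

31.5


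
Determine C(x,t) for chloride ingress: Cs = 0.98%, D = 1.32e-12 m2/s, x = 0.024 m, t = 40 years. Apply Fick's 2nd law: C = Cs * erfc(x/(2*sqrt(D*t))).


t_seconds = 40 * 365.25 * 24 * 3600 = 1262304000.0 s
arg = 0.024 / (2 * sqrt(1.32e-12 * 1262304000.0))
= 0.294
erfc(0.294) = 0.6776
C = 0.98 * 0.6776 = 0.664%

0.664


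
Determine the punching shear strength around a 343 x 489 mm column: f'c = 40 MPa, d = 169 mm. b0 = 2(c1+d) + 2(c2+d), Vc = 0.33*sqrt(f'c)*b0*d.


b0 = 2*(343 + 169) + 2*(489 + 169) = 2340 mm
Vc = 0.33 * sqrt(40) * 2340 * 169 / 1000
= 825.37 kN

825.37


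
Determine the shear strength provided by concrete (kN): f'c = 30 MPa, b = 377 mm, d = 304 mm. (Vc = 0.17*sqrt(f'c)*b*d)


Vc = 0.17 * sqrt(30) * 377 * 304 / 1000
= 106.71 kN

106.71


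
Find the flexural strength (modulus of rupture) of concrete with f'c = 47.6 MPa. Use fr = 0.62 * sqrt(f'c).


fr = 0.62 * sqrt(47.6)
= 4.278 MPa

4.278


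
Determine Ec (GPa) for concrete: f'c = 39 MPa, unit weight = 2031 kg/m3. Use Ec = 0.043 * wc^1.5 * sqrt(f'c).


Ec = 0.043 * 2031^1.5 * sqrt(39) / 1000
= 24.58 GPa

24.58


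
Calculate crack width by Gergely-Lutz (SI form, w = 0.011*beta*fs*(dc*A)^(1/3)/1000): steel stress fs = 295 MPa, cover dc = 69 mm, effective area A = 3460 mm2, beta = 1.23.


w = 0.011 * beta * fs * (dc * A)^(1/3) / 1000
= 0.011 * 1.23 * 295 * (69 * 3460)^(1/3) / 1000
= 0.248 mm

0.248


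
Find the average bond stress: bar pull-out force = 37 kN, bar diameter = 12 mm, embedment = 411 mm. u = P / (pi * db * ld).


u = P / (pi * db * ld)
= 37 * 1000 / (pi * 12 * 411)
= 2.388 MPa

2.388


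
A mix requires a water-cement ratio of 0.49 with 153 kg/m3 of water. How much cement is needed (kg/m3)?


Cement = water / (w/c)
= 153 / 0.49
= 312.2 kg/m3

312.2


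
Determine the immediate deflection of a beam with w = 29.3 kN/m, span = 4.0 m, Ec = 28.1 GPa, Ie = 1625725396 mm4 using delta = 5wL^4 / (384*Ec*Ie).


Convert: L = 4.0 m = 4000 mm, Ec = 28.1 GPa = 28100 MPa
delta = 5 * 29.3 * 4000^4 / (384 * 28100 * 1625725396)
= 2.14 mm

2.14


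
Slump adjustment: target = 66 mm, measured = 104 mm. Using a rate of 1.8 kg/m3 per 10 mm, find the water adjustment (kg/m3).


Difference = 66 - 104 = -38 mm
Water adjustment = -38 * 1.8 / 10 = -6.8 kg/m3

-6.8


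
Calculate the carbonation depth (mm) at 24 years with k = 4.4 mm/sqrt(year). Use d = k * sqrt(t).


depth = k * sqrt(t)
= 4.4 * sqrt(24)
= 21.56 mm

21.56


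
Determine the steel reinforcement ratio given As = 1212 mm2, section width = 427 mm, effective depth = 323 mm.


rho = As / (b * d)
= 1212 / (427 * 323)
= 0.0088

0.0088


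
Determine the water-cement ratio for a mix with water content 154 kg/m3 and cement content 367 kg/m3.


w/c = water / cement
w/c = 154 / 367 = 0.42

0.42


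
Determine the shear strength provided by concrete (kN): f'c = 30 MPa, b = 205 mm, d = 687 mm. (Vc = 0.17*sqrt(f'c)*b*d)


Vc = 0.17 * sqrt(30) * 205 * 687 / 1000
= 131.14 kN

131.14


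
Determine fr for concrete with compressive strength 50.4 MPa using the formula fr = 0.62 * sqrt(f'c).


fr = 0.62 * sqrt(50.4)
= 4.402 MPa

4.402


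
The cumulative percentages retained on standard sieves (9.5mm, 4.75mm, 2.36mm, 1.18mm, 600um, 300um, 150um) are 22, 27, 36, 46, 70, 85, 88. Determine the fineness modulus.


FM = sum(cumulative % retained) / 100
= 374 / 100
= 3.74

3.74


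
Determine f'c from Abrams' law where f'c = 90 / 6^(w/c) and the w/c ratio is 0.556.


f'c = 90 / 6^0.556
= 90 / 2.708
= 33.23 MPa

33.23


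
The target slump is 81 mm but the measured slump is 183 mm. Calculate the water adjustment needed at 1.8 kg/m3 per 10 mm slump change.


Difference = 81 - 183 = -102 mm
Water adjustment = -102 * 1.8 / 10 = -18.4 kg/m3

-18.4


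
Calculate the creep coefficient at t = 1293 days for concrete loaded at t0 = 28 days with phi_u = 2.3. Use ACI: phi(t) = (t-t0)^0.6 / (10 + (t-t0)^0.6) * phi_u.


dt = 1293 - 28 = 1265
phi = 1265^0.6 / (10 + 1265^0.6) * 2.3
= 2.022

2.022


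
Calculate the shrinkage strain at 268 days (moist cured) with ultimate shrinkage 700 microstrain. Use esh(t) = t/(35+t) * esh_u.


esh(268) = 268 / (35 + 268) * 700
= 268 / 303 * 700
= 619.1 microstrain

619.1


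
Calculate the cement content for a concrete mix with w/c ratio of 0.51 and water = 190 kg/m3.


Cement = water / (w/c)
= 190 / 0.51
= 372.5 kg/m3

372.5


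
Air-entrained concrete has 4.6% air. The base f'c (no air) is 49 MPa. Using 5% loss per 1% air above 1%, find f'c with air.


Strength loss = (4.6 - 1) * 5 = 18.0%
f'c = 49 * (1 - 18.0/100)
= 40.18 MPa

40.18


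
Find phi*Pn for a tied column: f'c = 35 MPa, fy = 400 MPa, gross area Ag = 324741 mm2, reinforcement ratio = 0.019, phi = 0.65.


Ast = rho * Ag = 0.019 * 324741 = 6170.079 mm2
phi*Pn = 0.65 * 0.80 * (0.85 * 35 * (324741 - 6170.079) + 400 * 6170.079) / 1000
= 6211.67 kN

6211.67


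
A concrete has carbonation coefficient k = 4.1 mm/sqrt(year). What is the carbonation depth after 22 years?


depth = k * sqrt(t)
= 4.1 * sqrt(22)
= 19.23 mm

19.23


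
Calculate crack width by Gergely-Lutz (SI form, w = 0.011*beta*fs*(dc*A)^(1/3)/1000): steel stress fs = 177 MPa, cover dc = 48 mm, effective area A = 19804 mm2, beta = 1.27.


w = 0.011 * beta * fs * (dc * A)^(1/3) / 1000
= 0.011 * 1.27 * 177 * (48 * 19804)^(1/3) / 1000
= 0.243 mm

0.243


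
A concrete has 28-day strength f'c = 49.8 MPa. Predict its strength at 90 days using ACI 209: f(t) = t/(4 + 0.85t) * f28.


f(90) = 90 / (4 + 0.85 * 90) * 49.8
= 90 / 80.5 * 49.8
= 55.68 MPa

55.68


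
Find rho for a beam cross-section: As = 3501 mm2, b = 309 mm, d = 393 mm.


rho = As / (b * d)
= 3501 / (309 * 393)
= 0.0288

0.0288


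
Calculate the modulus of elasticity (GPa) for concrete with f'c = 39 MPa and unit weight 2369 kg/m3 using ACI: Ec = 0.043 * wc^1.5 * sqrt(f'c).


Ec = 0.043 * 2369^1.5 * sqrt(39) / 1000
= 30.96 GPa

30.96


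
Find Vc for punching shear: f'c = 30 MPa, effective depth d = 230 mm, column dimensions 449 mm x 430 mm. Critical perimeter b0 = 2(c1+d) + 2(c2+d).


b0 = 2*(449 + 230) + 2*(430 + 230) = 2678 mm
Vc = 0.33 * sqrt(30) * 2678 * 230 / 1000
= 1113.3 kN

1113.3


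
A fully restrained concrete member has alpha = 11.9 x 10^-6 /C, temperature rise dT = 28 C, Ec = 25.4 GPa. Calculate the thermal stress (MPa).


sigma = alpha * dT * Ec
= 11.9e-6 * 28 * 25.4 * 1000
= 8.463 MPa

8.463


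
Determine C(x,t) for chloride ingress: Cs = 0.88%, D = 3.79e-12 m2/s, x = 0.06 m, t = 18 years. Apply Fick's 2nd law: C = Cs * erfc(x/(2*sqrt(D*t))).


t_seconds = 18 * 365.25 * 24 * 3600 = 568036800.0 s
arg = 0.06 / (2 * sqrt(3.79e-12 * 568036800.0))
= 0.6466
erfc(0.6466) = 0.3605
C = 0.88 * 0.3605 = 0.3173%

0.3173


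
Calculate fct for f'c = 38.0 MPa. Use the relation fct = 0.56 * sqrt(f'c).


fct = 0.56 * sqrt(38.0)
= 0.56 * 6.164
= 3.452 MPa

3.452


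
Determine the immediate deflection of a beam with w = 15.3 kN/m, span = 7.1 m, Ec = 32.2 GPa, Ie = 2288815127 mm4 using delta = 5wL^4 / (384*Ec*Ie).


Convert: L = 7.1 m = 7100 mm, Ec = 32.2 GPa = 32200 MPa
delta = 5 * 15.3 * 7100^4 / (384 * 32200 * 2288815127)
= 6.87 mm

6.87
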